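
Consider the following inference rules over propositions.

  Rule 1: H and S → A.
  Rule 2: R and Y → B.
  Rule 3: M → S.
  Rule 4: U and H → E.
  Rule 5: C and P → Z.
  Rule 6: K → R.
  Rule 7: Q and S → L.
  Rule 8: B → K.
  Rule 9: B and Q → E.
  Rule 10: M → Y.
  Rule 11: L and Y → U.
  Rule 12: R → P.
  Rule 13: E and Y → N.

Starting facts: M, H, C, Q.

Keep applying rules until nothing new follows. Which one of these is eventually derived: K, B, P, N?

N

M holds, so S follows (Rule 3).
M holds, so Y follows (Rule 10).
From Q and S, Rule 7 gives L.
L and Y hold, so U follows (Rule 11).
U and H hold, so E follows (Rule 4).
E and Y hold, so N follows (Rule 13).
K would need B (Rule 8), but B is never established. B would need R and Y (Rule 2), but R is never established. P would need R (Rule 12), but R is never established.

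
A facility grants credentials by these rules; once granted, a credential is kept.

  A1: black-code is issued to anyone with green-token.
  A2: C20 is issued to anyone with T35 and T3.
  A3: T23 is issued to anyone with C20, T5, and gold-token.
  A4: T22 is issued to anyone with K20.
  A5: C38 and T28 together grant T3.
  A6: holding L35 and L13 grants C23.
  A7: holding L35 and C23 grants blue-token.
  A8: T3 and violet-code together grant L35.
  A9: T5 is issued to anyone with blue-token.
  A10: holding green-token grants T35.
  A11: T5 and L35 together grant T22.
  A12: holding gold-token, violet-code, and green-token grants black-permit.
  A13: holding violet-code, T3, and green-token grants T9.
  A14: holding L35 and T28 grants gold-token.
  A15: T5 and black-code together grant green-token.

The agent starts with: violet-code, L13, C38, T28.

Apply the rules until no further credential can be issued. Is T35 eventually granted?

T35 would need green-token (A10), but green-token is never granted.

No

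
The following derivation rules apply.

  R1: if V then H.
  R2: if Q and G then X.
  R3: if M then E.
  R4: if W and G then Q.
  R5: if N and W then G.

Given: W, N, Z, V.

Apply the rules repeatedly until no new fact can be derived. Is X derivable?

Yes

N and W hold, so G follows (R5).
W and G hold, so Q follows (R4).
From Q and G, R2 gives X.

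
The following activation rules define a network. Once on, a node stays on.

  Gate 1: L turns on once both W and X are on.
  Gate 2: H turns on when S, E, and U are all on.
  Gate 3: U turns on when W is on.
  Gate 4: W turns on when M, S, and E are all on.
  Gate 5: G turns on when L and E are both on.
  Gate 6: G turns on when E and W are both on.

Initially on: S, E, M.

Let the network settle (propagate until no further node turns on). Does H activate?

M, S, and E are on, so W turns on (Gate 4).
W is on, so U turns on (Gate 3).
Gate 2: S, E, and U on → H on.

Yes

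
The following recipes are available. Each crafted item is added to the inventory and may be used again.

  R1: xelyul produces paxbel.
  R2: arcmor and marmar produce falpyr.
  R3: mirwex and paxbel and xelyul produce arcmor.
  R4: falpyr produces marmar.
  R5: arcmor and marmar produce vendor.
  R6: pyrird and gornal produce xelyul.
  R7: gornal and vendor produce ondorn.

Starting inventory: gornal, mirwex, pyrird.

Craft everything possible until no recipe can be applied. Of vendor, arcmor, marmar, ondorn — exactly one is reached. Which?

pyrird and gornal → xelyul (R6).
Using R1, xelyul makes paxbel.
Using R3, mirwex, paxbel, and xelyul make arcmor.
ondorn would need gornal and vendor (R7), but vendor is never obtained. marmar would need falpyr (R4), but falpyr is never obtained. vendor would need arcmor and marmar (R5), but marmar is never obtained.

arcmor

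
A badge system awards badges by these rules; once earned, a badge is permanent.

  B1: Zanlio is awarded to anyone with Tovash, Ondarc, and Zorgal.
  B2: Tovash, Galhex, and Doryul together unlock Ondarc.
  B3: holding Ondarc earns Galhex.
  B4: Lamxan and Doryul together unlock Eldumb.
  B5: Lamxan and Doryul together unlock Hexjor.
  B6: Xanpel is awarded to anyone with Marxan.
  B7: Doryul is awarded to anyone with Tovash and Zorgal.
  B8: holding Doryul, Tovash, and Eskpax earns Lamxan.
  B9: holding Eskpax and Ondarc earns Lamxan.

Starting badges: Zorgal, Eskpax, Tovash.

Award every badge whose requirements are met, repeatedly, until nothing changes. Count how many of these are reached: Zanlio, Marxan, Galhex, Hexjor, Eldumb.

2

With Tovash and Zorgal, Doryul is earned (B7).
With Doryul, Tovash, and Eskpax, Lamxan is earned (B8).
With Lamxan and Doryul, Hexjor is earned (B5).
With Lamxan and Doryul, Eldumb is earned (B4).
Zanlio would need Tovash, Ondarc, and Zorgal (B1), but Ondarc is never earned.
No rule produces Marxan, and it is not given.
Galhex would need Ondarc (B3), but Ondarc is never earned.
Hexjor: reached.
Eldumb: reached.
Reached: Hexjor and Eldumb — 2 of the 5.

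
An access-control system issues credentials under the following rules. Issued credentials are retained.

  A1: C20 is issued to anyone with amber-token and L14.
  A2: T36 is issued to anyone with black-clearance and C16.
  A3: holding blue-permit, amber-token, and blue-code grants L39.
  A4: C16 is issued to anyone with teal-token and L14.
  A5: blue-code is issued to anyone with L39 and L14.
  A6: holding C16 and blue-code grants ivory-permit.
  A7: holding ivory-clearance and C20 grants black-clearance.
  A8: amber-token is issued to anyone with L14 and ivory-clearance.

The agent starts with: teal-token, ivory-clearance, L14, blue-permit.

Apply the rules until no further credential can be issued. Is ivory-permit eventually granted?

No

ivory-permit would need C16 and blue-code (A6), but blue-code is never granted.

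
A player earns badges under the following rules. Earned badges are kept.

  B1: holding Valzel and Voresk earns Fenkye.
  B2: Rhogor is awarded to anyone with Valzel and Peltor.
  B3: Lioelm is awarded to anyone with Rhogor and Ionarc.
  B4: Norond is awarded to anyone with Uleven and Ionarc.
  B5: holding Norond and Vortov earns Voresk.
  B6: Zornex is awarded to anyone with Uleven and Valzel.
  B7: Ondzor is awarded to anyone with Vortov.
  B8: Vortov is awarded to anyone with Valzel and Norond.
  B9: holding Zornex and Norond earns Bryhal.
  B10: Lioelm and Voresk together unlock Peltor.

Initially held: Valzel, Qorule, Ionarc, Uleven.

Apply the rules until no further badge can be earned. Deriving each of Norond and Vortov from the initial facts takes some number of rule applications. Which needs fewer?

Norond

Norond: With Uleven and Ionarc, Norond is earned (B4). [1 rule application]
Vortov: With Uleven and Ionarc, Norond is earned (B4). With Valzel and Norond, Vortov is earned (B8). [2 rule applications]
Norond needs fewer.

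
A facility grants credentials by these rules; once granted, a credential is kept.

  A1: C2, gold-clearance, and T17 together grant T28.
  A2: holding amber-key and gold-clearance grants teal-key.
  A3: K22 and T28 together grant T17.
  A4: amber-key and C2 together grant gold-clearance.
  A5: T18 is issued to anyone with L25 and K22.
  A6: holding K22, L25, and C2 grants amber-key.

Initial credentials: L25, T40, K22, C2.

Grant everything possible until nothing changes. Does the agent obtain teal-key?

Yes

Holding K22, L25, and C2 grants amber-key (A6).
Holding amber-key and C2 grants gold-clearance (A4).
Holding amber-key and gold-clearance grants teal-key (A2).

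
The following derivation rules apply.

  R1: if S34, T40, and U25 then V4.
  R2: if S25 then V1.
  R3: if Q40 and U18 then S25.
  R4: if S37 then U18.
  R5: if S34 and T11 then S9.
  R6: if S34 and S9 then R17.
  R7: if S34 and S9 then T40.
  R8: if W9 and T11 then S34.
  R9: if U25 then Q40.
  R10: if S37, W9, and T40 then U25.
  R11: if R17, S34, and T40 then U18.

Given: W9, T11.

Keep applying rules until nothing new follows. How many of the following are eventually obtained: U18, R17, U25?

2

From W9 and T11, R8 gives S34.
S34 and T11 hold, so S9 follows (R5).
From S34 and S9, R6 gives R17.
From S34 and S9, R7 gives T40.
R17, S34, and T40 hold, so U18 follows (R11).
U18: reached.
R17: reached.
U25 would need S37, W9, and T40 (R10), but S37 is never established.
Reached: U18 and R17 — 2 of the 3.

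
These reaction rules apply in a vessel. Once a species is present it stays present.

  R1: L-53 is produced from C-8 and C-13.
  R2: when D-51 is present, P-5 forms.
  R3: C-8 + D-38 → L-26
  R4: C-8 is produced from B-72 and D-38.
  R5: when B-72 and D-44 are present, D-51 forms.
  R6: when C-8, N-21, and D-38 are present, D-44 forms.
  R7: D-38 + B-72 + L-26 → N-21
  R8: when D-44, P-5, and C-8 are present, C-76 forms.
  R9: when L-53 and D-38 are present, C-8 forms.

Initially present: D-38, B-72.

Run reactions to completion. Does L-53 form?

L-53 would need C-8 and C-13 (R1), but C-13 never forms.

No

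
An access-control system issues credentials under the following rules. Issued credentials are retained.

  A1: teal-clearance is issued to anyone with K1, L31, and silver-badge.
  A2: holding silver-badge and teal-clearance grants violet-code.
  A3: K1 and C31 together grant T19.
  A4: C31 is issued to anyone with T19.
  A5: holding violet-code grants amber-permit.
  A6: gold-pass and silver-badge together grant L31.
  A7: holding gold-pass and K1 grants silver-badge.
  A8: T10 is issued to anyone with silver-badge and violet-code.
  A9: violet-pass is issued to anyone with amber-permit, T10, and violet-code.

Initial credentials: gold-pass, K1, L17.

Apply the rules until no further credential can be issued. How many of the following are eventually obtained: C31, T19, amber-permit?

1

Holding gold-pass and K1 grants silver-badge (A7).
Holding gold-pass and silver-badge grants L31 (A6).
Holding K1, L31, and silver-badge grants teal-clearance (A1).
Holding silver-badge and teal-clearance grants violet-code (A2).
Holding violet-code grants amber-permit (A5).
C31 would need T19 (A4), but T19 is never granted.
T19 would need K1 and C31 (A3), but C31 is never granted.
amber-permit: reached.
Reached: amber-permit — 1 of the 3.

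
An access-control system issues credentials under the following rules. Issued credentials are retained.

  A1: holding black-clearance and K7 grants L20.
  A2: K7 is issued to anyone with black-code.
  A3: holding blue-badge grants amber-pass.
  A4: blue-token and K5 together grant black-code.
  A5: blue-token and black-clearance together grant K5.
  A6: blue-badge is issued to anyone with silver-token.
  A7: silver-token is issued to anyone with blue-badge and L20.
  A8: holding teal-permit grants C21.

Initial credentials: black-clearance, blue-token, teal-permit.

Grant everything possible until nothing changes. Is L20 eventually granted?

Holding blue-token and black-clearance grants K5 (A5).
Holding blue-token and K5 grants black-code (A4).
Holding black-code grants K7 (A2).
Holding black-clearance and K7 grants L20 (A1).

Yes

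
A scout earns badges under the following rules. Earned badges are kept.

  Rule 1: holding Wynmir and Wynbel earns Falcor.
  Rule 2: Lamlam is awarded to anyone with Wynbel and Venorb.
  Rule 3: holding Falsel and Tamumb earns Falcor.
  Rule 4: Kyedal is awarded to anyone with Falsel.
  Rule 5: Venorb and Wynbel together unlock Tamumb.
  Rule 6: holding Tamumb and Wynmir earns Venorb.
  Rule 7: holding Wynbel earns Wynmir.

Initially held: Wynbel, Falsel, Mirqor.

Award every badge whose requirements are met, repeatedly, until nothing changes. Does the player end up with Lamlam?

Lamlam would need Wynbel and Venorb (Rule 2), but Venorb is never earned.

No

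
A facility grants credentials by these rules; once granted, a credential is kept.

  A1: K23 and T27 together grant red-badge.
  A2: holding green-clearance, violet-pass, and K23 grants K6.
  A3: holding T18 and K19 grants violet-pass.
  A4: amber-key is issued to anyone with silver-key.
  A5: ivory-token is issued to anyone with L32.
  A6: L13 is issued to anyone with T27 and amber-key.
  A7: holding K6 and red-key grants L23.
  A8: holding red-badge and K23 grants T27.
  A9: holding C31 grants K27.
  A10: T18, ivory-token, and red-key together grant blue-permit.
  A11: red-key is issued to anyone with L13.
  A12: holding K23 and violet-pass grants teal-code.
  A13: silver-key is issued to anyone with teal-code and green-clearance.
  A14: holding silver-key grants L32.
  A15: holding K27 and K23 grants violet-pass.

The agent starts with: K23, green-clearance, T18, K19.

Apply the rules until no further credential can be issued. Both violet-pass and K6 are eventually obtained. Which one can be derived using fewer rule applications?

violet-pass

violet-pass: Holding T18 and K19 grants violet-pass (A3). [1 rule application]
K6: Holding T18 and K19 grants violet-pass (A3). Holding green-clearance, violet-pass, and K23 grants K6 (A2). [2 rule applications]
violet-pass needs fewer.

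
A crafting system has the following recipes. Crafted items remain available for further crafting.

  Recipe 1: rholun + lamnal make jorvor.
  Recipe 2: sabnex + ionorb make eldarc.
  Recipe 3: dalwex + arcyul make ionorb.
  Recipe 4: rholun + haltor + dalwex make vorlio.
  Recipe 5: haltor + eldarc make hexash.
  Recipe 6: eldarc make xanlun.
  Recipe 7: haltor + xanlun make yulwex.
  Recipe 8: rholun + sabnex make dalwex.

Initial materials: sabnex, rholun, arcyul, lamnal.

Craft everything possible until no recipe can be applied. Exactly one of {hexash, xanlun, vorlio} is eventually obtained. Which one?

xanlun

Using Recipe 8, rholun and sabnex make dalwex.
Using Recipe 3, dalwex and arcyul make ionorb.
Using Recipe 2, sabnex and ionorb make eldarc.
eldarc → xanlun (Recipe 6).
hexash would need haltor and eldarc (Recipe 5), but haltor is never obtained. vorlio would need rholun, haltor, and dalwex (Recipe 4), but haltor is never obtained.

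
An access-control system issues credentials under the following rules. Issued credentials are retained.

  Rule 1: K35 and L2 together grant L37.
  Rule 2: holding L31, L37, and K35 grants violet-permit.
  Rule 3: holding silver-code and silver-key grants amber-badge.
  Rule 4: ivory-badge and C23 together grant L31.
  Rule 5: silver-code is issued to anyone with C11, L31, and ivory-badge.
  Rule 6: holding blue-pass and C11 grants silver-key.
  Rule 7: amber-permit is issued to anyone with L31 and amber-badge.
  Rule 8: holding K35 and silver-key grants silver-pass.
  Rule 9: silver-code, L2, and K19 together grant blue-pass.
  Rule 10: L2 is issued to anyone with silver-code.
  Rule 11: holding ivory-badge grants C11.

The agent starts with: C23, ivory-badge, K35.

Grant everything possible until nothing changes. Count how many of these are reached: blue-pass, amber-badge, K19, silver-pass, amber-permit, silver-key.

blue-pass would need silver-code, L2, and K19 (Rule 9), but K19 is never granted.
amber-badge would need silver-code and silver-key (Rule 3), but silver-key is never granted.
No rule produces K19, and it is not given.
silver-pass would need K35 and silver-key (Rule 8), but silver-key is never granted.
amber-permit would need L31 and amber-badge (Rule 7), but amber-badge is never granted.
silver-key would need blue-pass and C11 (Rule 6), but blue-pass is never granted.
None of the 6 are reached.

0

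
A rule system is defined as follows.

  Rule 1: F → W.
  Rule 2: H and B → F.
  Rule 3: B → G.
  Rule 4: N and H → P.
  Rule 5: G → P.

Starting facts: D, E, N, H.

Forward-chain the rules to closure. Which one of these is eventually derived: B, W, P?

P

From N and H, Rule 4 gives P.
No rule produces B, and it is not given. W would need F (Rule 1), but F is never established.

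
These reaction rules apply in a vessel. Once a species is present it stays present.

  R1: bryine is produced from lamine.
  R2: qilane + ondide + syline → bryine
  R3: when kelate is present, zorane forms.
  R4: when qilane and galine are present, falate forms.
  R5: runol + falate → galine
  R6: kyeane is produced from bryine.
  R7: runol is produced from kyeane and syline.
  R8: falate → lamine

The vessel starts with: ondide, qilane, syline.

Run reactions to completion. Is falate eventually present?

falate would need qilane and galine (R4), but galine never forms.

No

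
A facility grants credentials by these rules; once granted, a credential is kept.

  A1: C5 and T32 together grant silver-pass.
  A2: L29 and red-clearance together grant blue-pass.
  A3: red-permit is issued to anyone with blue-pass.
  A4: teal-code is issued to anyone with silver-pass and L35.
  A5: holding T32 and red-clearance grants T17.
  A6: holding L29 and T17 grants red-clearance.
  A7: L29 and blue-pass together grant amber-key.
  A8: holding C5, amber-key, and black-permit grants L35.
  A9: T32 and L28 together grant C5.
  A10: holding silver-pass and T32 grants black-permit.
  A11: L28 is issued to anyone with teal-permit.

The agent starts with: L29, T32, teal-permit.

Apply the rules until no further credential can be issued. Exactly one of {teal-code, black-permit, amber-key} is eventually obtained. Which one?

black-permit

Holding teal-permit grants L28 (A11).
Holding T32 and L28 grants C5 (A9).
Holding C5 and T32 grants silver-pass (A1).
Holding silver-pass and T32 grants black-permit (A10).
amber-key would need L29 and blue-pass (A7), but blue-pass is never granted. teal-code would need silver-pass and L35 (A4), but L35 is never granted.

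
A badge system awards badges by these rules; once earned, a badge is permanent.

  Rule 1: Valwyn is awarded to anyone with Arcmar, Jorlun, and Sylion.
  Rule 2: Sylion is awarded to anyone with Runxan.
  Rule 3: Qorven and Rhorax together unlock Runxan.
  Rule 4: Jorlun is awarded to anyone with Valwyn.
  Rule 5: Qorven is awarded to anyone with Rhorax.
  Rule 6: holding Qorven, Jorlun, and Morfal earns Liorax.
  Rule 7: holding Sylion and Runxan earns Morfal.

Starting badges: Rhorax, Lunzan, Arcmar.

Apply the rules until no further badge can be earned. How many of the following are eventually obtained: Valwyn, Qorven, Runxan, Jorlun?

2

With Rhorax, Qorven is earned (Rule 5).
With Qorven and Rhorax, Runxan is earned (Rule 3).
Valwyn would need Arcmar, Jorlun, and Sylion (Rule 1), but Jorlun is never earned.
Qorven: reached.
Runxan: reached.
Jorlun would need Valwyn (Rule 4), but Valwyn is never earned.
Reached: Qorven and Runxan — 2 of the 4.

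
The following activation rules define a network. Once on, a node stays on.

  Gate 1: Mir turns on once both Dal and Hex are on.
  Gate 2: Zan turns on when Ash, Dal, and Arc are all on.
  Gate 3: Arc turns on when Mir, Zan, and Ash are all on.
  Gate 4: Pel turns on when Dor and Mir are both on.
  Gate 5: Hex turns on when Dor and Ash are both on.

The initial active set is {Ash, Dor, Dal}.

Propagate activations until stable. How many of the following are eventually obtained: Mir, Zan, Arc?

Gate 5: Dor and Ash on → Hex on.
Gate 1: Dal and Hex on → Mir on.
Mir: reached.
Zan would need Ash, Dal, and Arc (Gate 2), but Arc never turns on.
Arc would need Mir, Zan, and Ash (Gate 3), but Zan never turns on.
Reached: Mir — 1 of the 3.

1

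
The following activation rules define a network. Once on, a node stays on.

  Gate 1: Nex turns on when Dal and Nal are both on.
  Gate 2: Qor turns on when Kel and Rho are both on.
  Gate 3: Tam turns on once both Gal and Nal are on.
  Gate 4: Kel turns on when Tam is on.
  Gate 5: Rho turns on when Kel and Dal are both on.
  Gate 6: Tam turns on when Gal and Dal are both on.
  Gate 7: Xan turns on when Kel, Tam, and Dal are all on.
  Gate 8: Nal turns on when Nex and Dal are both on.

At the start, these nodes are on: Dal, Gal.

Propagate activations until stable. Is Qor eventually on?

Gate 6: Gal and Dal on → Tam on.
Gate 4: Tam on → Kel on.
Kel and Dal are on, so Rho turns on (Gate 5).
Kel and Rho are on, so Qor turns on (Gate 2).

Yes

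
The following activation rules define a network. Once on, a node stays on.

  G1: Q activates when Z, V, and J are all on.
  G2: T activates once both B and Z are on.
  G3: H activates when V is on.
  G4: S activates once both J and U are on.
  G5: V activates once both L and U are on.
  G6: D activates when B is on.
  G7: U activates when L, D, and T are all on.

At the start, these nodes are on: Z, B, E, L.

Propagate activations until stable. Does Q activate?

No

Q would need Z, V, and J (G1), but J never turns on.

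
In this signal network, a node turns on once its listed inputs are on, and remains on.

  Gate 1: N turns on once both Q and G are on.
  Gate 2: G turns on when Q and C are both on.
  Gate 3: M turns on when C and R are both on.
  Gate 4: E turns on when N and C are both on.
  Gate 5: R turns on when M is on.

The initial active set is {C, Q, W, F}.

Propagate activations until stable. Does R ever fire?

No

R would need M (Gate 5), but M never turns on.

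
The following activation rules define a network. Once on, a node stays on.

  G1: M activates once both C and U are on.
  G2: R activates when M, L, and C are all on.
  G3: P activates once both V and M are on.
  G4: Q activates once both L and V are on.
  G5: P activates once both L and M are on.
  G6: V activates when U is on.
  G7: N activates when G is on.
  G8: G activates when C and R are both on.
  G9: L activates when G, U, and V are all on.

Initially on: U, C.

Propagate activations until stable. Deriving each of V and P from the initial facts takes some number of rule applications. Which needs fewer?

V: U is on, so V activates (G6). [1 rule application]
P: G6: U on → V on. C and U are on, so M activates (G1). G3: V and M on → P on. [3 rule applications]
V needs fewer.

V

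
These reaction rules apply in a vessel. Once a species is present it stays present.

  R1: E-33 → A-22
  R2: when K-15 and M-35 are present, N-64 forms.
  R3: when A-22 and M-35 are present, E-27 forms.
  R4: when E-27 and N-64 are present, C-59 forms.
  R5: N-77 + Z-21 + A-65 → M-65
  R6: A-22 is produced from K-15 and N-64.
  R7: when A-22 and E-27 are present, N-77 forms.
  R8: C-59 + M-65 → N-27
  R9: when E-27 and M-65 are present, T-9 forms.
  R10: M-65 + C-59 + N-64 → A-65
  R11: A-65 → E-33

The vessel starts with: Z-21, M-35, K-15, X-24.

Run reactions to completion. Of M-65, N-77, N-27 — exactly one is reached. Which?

N-77

K-15 and M-35 present → N-64 forms (R2).
K-15 and N-64 present → A-22 forms (R6).
A-22 and M-35 present → E-27 forms (R3).
A-22 and E-27 present → N-77 forms (R7).
M-65 would need N-77, Z-21, and A-65 (R5), but A-65 never forms. N-27 would need C-59 and M-65 (R8), but M-65 never forms.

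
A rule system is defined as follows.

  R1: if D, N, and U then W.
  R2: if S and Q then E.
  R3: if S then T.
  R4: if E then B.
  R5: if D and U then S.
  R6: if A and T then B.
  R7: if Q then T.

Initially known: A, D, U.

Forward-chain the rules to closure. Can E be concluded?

E would need S and Q (R2), but Q is never established.

No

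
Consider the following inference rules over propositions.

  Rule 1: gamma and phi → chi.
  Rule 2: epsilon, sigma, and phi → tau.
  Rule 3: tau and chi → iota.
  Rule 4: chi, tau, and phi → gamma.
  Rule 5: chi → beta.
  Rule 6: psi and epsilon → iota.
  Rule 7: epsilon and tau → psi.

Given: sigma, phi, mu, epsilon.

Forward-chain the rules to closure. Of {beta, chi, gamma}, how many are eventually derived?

0

beta would need chi (Rule 5), but chi is never established.
chi would need gamma and phi (Rule 1), but gamma is never established.
gamma would need chi, tau, and phi (Rule 4), but chi is never established.
None of the 3 are reached.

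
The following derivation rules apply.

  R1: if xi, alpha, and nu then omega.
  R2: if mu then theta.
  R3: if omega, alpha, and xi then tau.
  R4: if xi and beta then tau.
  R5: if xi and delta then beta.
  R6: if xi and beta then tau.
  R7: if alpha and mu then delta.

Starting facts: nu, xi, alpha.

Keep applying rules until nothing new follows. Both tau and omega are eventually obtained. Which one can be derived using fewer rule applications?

omega: From xi, alpha, and nu, R1 gives omega. [1 rule application]
tau: xi, alpha, and nu hold, so omega follows (R1). From omega, alpha, and xi, R3 gives tau. [2 rule applications]
omega needs fewer.

omega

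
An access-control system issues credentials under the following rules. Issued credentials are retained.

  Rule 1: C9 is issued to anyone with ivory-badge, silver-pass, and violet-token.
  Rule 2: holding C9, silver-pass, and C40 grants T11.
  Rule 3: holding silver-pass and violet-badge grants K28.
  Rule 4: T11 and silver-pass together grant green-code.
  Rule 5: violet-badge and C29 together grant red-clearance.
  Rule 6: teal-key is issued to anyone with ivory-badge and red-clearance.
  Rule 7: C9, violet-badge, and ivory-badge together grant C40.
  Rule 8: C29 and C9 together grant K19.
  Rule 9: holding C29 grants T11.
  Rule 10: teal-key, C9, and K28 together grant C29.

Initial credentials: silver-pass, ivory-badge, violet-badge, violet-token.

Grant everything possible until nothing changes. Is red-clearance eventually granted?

red-clearance would need violet-badge and C29 (Rule 5), but C29 is never granted.

No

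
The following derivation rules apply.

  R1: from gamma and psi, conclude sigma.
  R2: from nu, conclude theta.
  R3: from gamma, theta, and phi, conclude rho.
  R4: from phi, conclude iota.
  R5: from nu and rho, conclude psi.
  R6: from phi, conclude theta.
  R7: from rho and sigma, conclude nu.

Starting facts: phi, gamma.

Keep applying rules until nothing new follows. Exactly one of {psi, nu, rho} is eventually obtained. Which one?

phi holds, so theta follows (R6).
From gamma, theta, and phi, R3 gives rho.
nu would need rho and sigma (R7), but sigma is never established. psi would need nu and rho (R5), but nu is never established.

rho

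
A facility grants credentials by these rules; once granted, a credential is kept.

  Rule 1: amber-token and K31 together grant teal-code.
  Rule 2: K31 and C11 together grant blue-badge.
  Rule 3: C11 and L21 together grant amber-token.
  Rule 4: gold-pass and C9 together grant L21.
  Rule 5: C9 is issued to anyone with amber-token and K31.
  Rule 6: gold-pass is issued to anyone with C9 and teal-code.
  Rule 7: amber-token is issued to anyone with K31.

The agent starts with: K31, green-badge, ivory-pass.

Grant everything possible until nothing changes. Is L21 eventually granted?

Holding K31 grants amber-token (Rule 7).
Holding amber-token and K31 grants teal-code (Rule 1).
Holding amber-token and K31 grants C9 (Rule 5).
Holding C9 and teal-code grants gold-pass (Rule 6).
Holding gold-pass and C9 grants L21 (Rule 4).

Yes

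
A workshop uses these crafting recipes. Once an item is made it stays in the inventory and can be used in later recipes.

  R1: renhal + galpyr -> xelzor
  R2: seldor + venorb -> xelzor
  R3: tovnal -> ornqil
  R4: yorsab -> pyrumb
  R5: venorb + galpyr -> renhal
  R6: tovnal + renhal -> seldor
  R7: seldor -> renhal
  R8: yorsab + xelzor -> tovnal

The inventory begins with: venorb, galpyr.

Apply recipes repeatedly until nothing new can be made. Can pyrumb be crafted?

No

pyrumb would need yorsab (R4), but yorsab is never obtained.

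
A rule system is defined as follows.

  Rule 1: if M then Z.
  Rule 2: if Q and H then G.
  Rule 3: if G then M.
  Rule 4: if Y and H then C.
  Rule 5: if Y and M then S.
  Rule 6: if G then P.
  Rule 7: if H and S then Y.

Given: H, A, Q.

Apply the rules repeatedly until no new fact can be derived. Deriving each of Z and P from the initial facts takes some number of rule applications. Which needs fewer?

P: Q and H hold, so G follows (Rule 2). From G, Rule 6 gives P. [2 rule applications]
Z: From Q and H, Rule 2 gives G. From G, Rule 3 gives M. M holds, so Z follows (Rule 1). [3 rule applications]
P needs fewer.

P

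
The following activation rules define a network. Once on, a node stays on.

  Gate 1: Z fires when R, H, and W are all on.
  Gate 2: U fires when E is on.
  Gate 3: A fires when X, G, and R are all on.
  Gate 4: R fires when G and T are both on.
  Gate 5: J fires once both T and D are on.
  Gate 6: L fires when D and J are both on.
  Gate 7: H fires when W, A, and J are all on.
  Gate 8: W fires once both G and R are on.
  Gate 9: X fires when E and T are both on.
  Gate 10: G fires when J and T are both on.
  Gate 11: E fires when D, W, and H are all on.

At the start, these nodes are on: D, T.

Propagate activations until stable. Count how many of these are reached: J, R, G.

T and D are on, so J fires (Gate 5).
J and T are on, so G fires (Gate 10).
G and T are on, so R fires (Gate 4).
J: reached.
R: reached.
G: reached.
All 3 are reached.

3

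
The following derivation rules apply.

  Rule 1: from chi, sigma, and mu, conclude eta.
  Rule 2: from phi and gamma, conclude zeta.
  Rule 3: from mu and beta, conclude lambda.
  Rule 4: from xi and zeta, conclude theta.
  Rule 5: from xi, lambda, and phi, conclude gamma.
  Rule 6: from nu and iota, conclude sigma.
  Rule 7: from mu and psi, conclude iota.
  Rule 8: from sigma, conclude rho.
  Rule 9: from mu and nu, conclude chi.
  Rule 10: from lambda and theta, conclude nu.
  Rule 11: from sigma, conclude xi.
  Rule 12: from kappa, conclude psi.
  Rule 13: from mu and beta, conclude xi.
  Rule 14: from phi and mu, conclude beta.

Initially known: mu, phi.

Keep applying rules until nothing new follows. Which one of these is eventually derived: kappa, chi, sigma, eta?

phi and mu hold, so beta follows (Rule 14).
From mu and beta, Rule 3 gives lambda.
From mu and beta, Rule 13 gives xi.
From xi, lambda, and phi, Rule 5 gives gamma.
phi and gamma hold, so zeta follows (Rule 2).
xi and zeta hold, so theta follows (Rule 4).
lambda and theta hold, so nu follows (Rule 10).
From mu and nu, Rule 9 gives chi.
eta would need chi, sigma, and mu (Rule 1), but sigma is never established. sigma would need nu and iota (Rule 6), but iota is never established. No rule produces kappa, and it is not given.

chi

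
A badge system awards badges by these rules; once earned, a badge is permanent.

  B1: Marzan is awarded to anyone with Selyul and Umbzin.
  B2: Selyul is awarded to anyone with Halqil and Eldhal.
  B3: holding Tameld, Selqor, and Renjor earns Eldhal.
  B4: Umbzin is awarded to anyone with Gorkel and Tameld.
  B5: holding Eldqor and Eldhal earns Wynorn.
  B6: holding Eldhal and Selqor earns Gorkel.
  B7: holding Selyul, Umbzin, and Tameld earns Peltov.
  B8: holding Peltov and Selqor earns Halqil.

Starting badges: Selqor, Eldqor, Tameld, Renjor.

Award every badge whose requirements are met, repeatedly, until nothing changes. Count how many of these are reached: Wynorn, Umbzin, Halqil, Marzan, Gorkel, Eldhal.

4

With Tameld, Selqor, and Renjor, Eldhal is earned (B3).
With Eldhal and Selqor, Gorkel is earned (B6).
With Eldqor and Eldhal, Wynorn is earned (B5).
With Gorkel and Tameld, Umbzin is earned (B4).
Wynorn: reached.
Umbzin: reached.
Halqil would need Peltov and Selqor (B8), but Peltov is never earned.
Marzan would need Selyul and Umbzin (B1), but Selyul is never earned.
Gorkel: reached.
Eldhal: reached.
Reached: Wynorn, Umbzin, Gorkel, and Eldhal — 4 of the 6.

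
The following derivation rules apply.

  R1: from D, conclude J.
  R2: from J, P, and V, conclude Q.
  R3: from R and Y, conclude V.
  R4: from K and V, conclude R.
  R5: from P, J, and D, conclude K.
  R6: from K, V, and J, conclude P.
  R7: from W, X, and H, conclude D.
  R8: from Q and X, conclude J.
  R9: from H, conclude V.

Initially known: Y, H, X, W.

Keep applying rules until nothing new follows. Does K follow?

No

K would need P, J, and D (R5), but P is never established.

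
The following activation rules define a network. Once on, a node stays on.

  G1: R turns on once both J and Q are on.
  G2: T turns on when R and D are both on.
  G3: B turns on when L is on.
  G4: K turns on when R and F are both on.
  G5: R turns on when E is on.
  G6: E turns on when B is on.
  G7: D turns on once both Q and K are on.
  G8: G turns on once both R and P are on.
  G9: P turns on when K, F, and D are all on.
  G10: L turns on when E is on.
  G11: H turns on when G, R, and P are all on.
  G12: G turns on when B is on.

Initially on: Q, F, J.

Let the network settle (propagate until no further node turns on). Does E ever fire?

No

E would need B (G6), but B never turns on.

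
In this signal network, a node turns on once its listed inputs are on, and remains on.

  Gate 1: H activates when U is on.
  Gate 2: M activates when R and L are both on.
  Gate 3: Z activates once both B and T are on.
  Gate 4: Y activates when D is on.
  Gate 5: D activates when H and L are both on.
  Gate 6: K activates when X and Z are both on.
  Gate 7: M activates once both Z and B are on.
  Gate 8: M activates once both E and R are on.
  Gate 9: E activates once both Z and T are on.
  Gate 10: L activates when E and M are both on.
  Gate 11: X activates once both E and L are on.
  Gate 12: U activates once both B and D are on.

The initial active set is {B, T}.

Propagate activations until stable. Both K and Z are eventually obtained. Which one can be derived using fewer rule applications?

Z: Gate 3: B and T on → Z on. [1 rule application]
K: Gate 3: B and T on → Z on. Z and T are on, so E activates (Gate 9). Z and B are on, so M activates (Gate 7). Gate 10: E and M on → L on. E and L are on, so X activates (Gate 11). Gate 6: X and Z on → K on. [6 rule applications]
Z needs fewer.

Z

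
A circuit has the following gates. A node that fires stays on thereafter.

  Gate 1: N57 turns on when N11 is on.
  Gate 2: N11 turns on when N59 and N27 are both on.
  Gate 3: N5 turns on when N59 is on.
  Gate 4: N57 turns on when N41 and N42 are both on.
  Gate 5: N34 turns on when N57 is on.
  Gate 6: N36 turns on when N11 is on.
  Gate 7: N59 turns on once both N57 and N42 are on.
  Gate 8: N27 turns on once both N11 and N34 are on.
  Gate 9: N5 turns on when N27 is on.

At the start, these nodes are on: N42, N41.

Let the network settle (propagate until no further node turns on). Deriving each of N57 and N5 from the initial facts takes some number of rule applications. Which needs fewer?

N57

N57: N41 and N42 are on, so N57 turns on (Gate 4). [1 rule application]
N5: Gate 4: N41 and N42 on → N57 on. N57 and N42 are on, so N59 turns on (Gate 7). Gate 3: N59 on → N5 on. [3 rule applications]
N57 needs fewer.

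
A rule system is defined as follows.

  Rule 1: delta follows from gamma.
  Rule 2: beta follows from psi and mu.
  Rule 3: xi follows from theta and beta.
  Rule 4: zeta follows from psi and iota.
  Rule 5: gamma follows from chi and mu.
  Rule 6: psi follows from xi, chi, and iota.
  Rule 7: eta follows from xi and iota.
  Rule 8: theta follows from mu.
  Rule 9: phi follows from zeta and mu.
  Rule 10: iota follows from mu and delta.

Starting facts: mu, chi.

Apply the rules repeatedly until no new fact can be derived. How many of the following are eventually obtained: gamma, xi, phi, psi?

1

chi and mu hold, so gamma follows (Rule 5).
gamma: reached.
xi would need theta and beta (Rule 3), but beta is never established.
phi would need zeta and mu (Rule 9), but zeta is never established.
psi would need xi, chi, and iota (Rule 6), but xi is never established.
Reached: gamma — 1 of the 4.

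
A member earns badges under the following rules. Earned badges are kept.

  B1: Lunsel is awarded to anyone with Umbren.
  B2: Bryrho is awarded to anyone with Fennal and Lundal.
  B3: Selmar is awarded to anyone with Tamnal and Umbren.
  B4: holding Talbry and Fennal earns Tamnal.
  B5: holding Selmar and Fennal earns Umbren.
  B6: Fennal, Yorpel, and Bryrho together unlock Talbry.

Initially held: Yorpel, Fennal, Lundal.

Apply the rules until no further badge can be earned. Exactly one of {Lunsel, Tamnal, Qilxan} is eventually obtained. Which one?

With Fennal and Lundal, Bryrho is earned (B2).
With Fennal, Yorpel, and Bryrho, Talbry is earned (B6).
With Talbry and Fennal, Tamnal is earned (B4).
No rule produces Qilxan, and it is not given. Lunsel would need Umbren (B1), but Umbren is never earned.

Tamnal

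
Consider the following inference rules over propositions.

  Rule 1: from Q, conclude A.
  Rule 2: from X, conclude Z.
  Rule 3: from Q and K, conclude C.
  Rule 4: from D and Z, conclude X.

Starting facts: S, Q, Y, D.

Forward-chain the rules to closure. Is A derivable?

Yes

From Q, Rule 1 gives A.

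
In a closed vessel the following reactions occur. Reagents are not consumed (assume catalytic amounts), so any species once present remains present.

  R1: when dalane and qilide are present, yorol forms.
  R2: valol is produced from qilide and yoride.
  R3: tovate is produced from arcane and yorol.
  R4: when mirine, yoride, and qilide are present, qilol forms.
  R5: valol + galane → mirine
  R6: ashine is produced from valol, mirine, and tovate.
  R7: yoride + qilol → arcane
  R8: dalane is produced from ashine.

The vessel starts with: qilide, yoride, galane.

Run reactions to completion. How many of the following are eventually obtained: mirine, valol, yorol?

qilide and yoride present → valol forms (R2).
valol and galane present → mirine forms (R5).
mirine: reached.
valol: reached.
yorol would need dalane and qilide (R1), but dalane never forms.
Reached: mirine and valol — 2 of the 3.

2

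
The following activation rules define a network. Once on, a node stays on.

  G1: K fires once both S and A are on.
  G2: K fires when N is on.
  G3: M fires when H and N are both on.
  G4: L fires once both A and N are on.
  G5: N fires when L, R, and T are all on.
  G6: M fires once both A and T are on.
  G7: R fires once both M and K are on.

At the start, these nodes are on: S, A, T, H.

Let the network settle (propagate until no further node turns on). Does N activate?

N would need L, R, and T (G5), but L never turns on.

No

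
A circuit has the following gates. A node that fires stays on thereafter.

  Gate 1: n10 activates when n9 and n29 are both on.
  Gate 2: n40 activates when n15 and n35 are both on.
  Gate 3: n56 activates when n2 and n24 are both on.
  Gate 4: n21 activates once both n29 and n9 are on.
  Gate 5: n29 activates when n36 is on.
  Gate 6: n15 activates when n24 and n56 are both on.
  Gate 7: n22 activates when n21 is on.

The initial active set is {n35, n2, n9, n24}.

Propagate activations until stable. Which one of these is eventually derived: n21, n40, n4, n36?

n40

Gate 3: n2 and n24 on → n56 on.
n24 and n56 are on, so n15 activates (Gate 6).
n15 and n35 are on, so n40 activates (Gate 2).
No rule produces n36, and it is not given. No rule produces n4, and it is not given. n21 would need n29 and n9 (Gate 4), but n29 never turns on.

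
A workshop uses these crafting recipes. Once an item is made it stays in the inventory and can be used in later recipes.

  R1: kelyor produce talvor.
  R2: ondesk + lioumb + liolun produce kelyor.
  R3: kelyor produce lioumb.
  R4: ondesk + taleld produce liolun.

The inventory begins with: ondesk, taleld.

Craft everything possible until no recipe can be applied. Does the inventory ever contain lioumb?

lioumb would need kelyor (R3), but kelyor is never obtained.

No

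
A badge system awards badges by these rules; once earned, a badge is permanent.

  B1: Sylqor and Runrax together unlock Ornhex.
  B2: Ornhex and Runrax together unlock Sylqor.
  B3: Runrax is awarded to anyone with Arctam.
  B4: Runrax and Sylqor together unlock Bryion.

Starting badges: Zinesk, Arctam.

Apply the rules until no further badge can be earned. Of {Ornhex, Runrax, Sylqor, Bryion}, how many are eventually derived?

With Arctam, Runrax is earned (B3).
Ornhex would need Sylqor and Runrax (B1), but Sylqor is never earned.
Runrax: reached.
Sylqor would need Ornhex and Runrax (B2), but Ornhex is never earned.
Bryion would need Runrax and Sylqor (B4), but Sylqor is never earned.
Reached: Runrax — 1 of the 4.

1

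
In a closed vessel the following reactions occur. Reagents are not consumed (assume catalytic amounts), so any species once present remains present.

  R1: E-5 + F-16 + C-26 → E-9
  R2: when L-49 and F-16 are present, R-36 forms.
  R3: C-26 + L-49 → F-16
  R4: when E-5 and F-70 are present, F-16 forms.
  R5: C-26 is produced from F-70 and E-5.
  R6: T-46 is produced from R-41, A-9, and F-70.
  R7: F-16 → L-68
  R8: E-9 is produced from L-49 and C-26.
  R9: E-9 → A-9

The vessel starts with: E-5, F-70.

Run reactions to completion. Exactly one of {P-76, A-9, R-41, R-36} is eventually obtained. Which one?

A-9

E-5 and F-70 present → F-16 forms (R4).
F-70 and E-5 present → C-26 forms (R5).
E-5, F-16, and C-26 present → E-9 forms (R1).
E-9 present → A-9 forms (R9).
No rule produces P-76, and it is not given. No rule produces R-41, and it is not given. R-36 would need L-49 and F-16 (R2), but L-49 never forms.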